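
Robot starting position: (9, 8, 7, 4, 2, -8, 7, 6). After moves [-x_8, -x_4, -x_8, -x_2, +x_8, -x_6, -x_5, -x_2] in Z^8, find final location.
(9, 6, 7, 3, 1, -9, 7, 5)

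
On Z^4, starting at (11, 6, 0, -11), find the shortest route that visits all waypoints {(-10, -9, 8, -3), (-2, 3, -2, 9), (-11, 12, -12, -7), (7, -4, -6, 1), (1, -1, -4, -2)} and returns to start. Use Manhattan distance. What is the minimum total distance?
198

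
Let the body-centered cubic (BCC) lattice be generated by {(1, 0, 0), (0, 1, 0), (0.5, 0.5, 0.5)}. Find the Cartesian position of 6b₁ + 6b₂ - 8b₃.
(2, 2, -4)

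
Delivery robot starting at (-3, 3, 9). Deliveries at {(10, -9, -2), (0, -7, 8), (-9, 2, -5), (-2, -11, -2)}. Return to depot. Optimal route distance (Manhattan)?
94
(one optimal route: (-3, 3, 9) → (0, -7, 8) → (10, -9, -2) → (-2, -11, -2) → (-9, 2, -5) → (-3, 3, 9))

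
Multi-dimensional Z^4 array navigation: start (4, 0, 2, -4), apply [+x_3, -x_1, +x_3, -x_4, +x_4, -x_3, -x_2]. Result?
(3, -1, 3, -4)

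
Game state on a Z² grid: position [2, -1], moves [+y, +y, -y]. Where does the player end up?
(2, 0)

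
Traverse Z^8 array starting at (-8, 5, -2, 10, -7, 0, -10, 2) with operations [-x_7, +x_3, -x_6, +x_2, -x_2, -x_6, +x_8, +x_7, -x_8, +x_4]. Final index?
(-8, 5, -1, 11, -7, -2, -10, 2)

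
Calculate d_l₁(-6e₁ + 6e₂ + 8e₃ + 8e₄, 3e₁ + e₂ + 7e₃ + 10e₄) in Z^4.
17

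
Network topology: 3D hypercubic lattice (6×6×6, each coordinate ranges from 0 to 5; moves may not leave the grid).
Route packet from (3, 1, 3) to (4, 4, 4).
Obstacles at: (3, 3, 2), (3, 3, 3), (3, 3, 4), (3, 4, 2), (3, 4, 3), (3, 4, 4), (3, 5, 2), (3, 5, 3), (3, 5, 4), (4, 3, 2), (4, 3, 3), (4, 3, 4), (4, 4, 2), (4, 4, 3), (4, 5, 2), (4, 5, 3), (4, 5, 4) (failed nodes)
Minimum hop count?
7
(one shortest path: (3, 1, 3) → (4, 1, 3) → (5, 1, 3) → (5, 2, 3) → (5, 3, 3) → (5, 4, 3) → (5, 4, 4) → (4, 4, 4))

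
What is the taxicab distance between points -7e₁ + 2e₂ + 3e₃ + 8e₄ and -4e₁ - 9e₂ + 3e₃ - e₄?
23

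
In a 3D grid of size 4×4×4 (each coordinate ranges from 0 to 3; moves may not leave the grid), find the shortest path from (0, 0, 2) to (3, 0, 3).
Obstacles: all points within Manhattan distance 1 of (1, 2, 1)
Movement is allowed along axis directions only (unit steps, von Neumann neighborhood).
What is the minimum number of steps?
4
(one shortest path: (0, 0, 2) → (1, 0, 2) → (2, 0, 2) → (3, 0, 2) → (3, 0, 3))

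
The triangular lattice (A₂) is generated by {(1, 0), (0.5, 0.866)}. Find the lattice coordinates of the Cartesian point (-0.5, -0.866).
-b₂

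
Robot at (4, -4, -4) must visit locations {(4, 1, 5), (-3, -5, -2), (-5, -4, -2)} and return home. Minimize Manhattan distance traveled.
48
(one optimal route: (4, -4, -4) → (4, 1, 5) → (-3, -5, -2) → (-5, -4, -2) → (4, -4, -4))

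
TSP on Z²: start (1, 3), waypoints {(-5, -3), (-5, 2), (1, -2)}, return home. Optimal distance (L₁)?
24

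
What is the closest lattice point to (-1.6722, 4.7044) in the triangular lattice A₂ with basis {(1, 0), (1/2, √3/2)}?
(-1.5, 4.33)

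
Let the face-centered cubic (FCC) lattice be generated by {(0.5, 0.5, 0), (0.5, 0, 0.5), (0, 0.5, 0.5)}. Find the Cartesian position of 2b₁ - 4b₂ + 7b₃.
(-1, 4.5, 1.5)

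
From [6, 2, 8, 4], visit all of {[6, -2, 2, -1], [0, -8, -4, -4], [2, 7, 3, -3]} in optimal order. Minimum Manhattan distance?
56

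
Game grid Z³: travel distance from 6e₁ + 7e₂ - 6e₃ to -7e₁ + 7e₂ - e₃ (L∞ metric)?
13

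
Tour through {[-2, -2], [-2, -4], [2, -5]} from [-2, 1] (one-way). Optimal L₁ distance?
10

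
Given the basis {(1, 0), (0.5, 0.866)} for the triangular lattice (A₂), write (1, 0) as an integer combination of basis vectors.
b₁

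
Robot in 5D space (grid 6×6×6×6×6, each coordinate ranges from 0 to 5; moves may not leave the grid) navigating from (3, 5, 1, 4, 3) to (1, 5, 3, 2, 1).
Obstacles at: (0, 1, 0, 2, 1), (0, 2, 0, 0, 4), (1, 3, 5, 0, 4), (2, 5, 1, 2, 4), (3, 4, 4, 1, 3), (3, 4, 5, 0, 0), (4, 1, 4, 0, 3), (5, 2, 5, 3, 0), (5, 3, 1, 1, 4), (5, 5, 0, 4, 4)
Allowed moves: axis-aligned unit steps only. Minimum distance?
8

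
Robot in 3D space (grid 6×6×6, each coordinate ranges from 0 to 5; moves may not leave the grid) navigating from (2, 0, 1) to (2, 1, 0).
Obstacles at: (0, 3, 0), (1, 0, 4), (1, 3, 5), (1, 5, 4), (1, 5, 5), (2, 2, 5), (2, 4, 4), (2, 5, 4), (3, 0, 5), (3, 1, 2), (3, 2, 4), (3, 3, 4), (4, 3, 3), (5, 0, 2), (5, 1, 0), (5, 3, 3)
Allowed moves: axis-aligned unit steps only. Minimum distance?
2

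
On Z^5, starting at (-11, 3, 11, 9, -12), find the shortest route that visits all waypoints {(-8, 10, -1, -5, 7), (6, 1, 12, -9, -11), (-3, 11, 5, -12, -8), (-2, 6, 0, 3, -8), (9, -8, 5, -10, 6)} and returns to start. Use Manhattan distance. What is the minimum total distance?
216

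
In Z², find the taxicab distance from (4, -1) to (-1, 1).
7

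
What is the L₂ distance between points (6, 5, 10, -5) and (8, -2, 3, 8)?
16.4621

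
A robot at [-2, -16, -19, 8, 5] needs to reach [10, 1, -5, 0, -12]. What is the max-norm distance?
17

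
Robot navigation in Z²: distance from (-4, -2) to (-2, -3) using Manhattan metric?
3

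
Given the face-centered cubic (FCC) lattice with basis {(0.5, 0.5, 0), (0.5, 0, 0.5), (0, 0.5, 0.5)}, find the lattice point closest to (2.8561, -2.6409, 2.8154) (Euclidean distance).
(3, -2.5, 2.5)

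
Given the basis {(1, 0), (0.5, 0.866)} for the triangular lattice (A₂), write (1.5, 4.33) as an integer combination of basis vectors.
-b₁ + 5b₂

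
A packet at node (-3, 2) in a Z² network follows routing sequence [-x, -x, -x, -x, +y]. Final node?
(-7, 3)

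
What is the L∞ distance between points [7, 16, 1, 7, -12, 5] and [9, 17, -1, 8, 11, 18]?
23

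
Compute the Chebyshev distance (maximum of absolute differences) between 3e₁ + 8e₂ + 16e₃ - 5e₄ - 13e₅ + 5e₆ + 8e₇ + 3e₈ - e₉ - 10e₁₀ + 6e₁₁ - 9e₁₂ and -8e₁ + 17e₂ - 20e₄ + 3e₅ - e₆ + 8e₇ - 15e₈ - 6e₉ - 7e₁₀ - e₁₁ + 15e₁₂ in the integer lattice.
24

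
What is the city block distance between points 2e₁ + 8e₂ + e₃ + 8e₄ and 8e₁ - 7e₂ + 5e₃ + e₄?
32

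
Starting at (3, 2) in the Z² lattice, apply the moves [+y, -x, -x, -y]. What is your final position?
(1, 2)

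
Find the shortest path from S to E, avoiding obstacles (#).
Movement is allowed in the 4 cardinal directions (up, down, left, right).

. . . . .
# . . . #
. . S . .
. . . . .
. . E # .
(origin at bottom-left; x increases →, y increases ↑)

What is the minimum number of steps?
2
(one shortest path: (2, 2) → (2, 1) → (2, 0))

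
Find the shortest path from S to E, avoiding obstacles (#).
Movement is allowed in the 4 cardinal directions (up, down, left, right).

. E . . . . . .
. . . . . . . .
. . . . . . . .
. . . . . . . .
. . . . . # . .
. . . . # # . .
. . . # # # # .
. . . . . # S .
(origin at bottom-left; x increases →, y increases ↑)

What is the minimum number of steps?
14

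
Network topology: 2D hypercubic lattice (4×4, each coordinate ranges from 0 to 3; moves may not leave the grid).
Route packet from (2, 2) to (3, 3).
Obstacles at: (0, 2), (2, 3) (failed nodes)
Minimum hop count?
2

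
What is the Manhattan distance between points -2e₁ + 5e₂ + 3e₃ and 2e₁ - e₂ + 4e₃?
11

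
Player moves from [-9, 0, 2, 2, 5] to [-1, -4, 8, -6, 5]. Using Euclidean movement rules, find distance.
13.4164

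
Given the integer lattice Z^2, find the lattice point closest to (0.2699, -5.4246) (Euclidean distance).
(0, -5)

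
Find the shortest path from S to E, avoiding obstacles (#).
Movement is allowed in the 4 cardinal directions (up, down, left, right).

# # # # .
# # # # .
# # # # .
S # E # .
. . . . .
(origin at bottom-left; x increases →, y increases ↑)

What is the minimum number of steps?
4
(one shortest path: (0, 1) → (0, 0) → (1, 0) → (2, 0) → (2, 1))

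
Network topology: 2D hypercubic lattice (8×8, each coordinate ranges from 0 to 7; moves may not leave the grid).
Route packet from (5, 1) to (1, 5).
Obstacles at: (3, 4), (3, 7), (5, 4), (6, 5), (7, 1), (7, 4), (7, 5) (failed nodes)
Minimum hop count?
8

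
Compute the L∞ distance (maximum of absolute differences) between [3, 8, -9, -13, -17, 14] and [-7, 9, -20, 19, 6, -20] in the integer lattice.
34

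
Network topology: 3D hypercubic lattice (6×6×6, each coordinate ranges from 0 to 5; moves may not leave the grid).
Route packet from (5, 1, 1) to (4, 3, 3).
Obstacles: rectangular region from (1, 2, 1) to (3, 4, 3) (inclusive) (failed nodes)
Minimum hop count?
5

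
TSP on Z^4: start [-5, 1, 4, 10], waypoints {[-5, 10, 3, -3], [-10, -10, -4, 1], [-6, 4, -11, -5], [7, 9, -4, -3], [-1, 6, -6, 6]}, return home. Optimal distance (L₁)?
152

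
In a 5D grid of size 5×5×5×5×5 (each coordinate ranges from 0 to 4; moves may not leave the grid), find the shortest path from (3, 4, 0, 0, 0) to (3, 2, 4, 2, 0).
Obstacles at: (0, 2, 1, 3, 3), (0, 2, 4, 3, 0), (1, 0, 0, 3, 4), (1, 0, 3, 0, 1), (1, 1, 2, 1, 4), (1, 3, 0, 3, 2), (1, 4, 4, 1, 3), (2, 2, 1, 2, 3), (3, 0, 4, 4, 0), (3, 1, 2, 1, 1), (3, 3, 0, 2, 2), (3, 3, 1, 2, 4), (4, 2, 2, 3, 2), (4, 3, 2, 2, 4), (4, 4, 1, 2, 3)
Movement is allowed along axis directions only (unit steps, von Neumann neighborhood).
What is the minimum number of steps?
8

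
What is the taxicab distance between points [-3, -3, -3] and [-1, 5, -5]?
12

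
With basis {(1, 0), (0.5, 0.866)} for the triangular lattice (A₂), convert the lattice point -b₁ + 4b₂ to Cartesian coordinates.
(1, 3.464)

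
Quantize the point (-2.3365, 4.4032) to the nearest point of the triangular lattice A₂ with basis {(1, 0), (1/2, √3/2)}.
(-2.5, 4.33)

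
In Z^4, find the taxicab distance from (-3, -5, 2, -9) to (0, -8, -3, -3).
17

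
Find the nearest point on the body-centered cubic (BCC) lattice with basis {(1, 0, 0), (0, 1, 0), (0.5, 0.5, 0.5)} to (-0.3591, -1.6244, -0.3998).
(-0.5, -1.5, -0.5)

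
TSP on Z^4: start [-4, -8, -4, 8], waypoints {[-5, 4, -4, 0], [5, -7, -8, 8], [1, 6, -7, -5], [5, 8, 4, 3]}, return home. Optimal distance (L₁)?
108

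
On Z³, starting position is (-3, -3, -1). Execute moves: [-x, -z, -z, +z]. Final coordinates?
(-4, -3, -2)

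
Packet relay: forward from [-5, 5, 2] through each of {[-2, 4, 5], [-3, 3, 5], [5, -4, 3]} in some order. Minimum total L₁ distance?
26
(one optimal route: (-5, 5, 2) → (-2, 4, 5) → (-3, 3, 5) → (5, -4, 3))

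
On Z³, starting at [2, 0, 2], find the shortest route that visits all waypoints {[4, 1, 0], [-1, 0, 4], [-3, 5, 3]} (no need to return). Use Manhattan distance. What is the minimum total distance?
23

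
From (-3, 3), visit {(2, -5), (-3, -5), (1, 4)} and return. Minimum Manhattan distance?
28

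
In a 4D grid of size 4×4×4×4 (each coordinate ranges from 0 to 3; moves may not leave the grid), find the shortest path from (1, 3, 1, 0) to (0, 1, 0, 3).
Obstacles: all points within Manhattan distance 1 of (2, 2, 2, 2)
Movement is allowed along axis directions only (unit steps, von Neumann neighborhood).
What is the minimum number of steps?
7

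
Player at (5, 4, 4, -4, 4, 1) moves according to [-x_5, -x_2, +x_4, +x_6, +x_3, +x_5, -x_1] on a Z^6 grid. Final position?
(4, 3, 5, -3, 4, 2)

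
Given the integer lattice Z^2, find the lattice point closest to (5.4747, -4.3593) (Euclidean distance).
(5, -4)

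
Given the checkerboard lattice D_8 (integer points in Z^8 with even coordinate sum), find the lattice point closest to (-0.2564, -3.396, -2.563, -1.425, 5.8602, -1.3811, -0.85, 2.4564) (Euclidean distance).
(0, -3, -3, -1, 6, -1, -1, 3)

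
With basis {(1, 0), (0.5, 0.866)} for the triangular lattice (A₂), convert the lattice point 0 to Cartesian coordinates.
(0, 0)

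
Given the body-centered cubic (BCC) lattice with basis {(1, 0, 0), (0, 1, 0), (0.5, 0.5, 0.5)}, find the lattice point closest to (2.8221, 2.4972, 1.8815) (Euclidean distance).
(2.5, 2.5, 1.5)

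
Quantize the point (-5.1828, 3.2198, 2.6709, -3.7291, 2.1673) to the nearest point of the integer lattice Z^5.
(-5, 3, 3, -4, 2)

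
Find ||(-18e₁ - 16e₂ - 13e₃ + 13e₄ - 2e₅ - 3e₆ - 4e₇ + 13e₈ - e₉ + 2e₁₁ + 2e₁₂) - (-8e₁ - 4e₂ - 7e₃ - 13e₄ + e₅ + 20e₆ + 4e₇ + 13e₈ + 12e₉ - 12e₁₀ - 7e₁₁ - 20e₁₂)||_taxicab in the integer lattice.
144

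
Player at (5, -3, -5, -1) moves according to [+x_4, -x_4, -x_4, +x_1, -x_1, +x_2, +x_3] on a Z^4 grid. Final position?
(5, -2, -4, -2)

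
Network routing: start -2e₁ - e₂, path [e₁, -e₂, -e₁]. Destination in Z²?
(-2, -2)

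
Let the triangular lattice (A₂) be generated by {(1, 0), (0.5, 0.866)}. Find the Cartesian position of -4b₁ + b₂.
(-3.5, 0.866)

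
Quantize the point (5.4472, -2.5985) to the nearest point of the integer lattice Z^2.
(5, -3)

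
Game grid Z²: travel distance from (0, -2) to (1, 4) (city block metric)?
7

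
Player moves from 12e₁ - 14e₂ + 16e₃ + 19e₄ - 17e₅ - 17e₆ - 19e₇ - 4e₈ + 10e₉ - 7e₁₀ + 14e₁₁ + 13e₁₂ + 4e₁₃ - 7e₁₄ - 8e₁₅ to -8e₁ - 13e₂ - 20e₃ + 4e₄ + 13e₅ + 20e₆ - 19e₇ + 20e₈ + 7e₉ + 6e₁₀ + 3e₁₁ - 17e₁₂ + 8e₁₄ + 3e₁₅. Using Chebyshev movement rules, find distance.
37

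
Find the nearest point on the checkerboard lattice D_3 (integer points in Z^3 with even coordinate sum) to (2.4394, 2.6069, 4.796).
(2, 3, 5)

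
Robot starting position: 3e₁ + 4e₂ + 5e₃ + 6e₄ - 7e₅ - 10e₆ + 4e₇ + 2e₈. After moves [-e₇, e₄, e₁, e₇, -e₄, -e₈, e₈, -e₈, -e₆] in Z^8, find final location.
(4, 4, 5, 6, -7, -11, 4, 1)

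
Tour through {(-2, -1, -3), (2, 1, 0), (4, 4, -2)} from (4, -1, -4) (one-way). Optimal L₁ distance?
23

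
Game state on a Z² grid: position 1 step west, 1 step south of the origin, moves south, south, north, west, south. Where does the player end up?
(-2, -3)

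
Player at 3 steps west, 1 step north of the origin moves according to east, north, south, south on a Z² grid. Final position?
(-2, 0)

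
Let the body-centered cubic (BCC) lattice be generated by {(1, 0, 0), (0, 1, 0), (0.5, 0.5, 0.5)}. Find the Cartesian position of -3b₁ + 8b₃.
(1, 4, 4)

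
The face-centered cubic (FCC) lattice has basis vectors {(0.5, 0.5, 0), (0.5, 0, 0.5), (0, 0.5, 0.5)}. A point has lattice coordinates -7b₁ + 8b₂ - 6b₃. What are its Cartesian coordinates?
(0.5, -6.5, 1)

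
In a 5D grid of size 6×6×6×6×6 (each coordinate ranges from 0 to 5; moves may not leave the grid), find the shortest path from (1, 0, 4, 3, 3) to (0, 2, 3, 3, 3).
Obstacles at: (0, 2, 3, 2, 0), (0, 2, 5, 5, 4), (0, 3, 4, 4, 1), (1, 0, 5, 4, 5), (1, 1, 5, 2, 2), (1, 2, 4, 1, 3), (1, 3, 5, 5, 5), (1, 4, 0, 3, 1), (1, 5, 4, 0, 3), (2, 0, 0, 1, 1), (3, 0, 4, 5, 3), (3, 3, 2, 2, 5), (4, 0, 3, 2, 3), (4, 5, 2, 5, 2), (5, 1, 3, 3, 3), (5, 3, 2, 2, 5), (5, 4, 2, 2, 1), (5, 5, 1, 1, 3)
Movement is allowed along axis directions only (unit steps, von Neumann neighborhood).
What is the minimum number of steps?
4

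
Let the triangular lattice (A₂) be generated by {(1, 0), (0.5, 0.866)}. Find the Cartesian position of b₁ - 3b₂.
(-0.5, -2.598)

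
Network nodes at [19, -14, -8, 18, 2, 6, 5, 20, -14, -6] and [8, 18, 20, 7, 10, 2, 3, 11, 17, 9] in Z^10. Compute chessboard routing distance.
32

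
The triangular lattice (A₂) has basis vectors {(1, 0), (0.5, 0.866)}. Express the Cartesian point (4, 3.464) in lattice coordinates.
2b₁ + 4b₂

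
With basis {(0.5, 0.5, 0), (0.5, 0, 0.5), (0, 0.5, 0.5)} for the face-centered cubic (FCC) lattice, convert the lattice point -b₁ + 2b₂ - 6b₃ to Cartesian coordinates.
(0.5, -3.5, -2)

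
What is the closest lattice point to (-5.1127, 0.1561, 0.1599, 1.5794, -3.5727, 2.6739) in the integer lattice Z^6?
(-5, 0, 0, 2, -4, 3)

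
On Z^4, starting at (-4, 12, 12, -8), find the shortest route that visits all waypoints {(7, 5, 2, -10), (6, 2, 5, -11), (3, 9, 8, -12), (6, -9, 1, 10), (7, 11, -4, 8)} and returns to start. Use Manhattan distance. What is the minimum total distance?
148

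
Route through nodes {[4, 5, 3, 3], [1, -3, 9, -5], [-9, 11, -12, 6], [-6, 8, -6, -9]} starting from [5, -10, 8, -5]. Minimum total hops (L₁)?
98
(one optimal route: (5, -10, 8, -5) → (1, -3, 9, -5) → (4, 5, 3, 3) → (-6, 8, -6, -9) → (-9, 11, -12, 6))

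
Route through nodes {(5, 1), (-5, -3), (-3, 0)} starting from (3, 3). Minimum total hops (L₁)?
18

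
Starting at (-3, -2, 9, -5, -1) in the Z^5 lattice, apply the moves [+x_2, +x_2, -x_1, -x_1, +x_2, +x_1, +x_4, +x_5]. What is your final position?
(-4, 1, 9, -4, 0)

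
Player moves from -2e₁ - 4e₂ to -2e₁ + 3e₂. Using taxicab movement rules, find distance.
7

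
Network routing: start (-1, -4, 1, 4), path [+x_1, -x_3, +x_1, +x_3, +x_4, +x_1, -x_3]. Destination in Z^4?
(2, -4, 0, 5)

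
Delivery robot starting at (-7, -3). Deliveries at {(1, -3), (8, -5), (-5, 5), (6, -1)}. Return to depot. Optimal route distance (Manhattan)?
50
(one optimal route: (-7, -3) → (1, -3) → (8, -5) → (6, -1) → (-5, 5) → (-7, -3))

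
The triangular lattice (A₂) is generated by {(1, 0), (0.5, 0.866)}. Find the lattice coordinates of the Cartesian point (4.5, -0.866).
5b₁ - b₂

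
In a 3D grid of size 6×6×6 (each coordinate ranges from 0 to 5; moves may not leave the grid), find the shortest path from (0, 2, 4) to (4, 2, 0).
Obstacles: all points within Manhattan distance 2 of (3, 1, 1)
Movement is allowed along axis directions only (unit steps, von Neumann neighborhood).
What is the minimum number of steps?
10
(one shortest path: (0, 2, 4) → (1, 2, 4) → (2, 2, 4) → (3, 2, 4) → (4, 2, 4) → (5, 2, 4) → (5, 2, 3) → (5, 2, 2) → (5, 2, 1) → (5, 2, 0) → (4, 2, 0))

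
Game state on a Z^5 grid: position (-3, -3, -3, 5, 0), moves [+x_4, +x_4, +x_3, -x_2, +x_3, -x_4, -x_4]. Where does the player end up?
(-3, -4, -1, 5, 0)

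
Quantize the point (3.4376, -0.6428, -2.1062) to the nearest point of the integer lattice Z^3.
(3, -1, -2)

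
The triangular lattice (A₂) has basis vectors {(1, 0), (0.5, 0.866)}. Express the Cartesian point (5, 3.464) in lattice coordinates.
3b₁ + 4b₂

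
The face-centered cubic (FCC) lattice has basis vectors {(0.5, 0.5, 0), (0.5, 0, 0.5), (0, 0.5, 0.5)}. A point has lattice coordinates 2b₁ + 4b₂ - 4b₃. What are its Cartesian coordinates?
(3, -1, 0)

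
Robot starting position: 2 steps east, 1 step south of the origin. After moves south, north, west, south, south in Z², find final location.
(1, -3)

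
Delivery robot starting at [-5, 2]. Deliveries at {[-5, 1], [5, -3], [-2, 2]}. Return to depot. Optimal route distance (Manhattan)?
30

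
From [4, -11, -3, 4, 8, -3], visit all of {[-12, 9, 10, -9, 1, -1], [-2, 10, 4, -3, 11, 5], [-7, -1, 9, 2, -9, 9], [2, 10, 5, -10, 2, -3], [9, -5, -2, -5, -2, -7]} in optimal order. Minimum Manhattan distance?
190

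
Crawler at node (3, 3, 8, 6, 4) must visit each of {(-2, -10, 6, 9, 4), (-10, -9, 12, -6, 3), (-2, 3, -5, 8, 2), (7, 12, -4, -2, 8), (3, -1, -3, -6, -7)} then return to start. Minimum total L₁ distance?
194
(one optimal route: (3, 3, 8, 6, 4) → (-2, -10, 6, 9, 4) → (-10, -9, 12, -6, 3) → (3, -1, -3, -6, -7) → (7, 12, -4, -2, 8) → (-2, 3, -5, 8, 2) → (3, 3, 8, 6, 4))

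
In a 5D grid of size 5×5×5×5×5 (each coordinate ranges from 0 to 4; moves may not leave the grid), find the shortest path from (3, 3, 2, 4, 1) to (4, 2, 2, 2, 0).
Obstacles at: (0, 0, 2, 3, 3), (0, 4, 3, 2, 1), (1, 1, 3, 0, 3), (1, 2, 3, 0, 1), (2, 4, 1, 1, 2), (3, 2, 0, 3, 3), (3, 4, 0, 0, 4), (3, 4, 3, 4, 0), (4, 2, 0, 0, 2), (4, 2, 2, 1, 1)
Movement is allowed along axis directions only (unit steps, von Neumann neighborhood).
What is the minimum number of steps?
5
(one shortest path: (3, 3, 2, 4, 1) → (4, 3, 2, 4, 1) → (4, 2, 2, 4, 1) → (4, 2, 2, 3, 1) → (4, 2, 2, 2, 1) → (4, 2, 2, 2, 0))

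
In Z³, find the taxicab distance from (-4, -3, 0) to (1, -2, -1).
7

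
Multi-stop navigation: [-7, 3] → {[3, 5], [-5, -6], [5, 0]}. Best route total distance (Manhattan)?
34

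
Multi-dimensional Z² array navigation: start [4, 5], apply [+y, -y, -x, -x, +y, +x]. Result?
(3, 6)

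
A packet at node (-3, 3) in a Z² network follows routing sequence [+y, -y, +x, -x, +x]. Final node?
(-2, 3)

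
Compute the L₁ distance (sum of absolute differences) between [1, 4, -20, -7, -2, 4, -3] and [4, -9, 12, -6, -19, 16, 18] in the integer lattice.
99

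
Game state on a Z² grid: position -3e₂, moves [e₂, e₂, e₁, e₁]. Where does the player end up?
(2, -1)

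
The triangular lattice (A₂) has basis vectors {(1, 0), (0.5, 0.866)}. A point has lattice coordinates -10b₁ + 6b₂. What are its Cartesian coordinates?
(-7, 5.196)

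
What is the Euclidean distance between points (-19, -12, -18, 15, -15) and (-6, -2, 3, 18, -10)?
27.2764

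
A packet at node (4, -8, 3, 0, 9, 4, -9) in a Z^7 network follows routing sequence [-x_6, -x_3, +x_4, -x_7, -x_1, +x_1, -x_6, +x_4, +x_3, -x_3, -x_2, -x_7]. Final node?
(4, -9, 2, 2, 9, 2, -11)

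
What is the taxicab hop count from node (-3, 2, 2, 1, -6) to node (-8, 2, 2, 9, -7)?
14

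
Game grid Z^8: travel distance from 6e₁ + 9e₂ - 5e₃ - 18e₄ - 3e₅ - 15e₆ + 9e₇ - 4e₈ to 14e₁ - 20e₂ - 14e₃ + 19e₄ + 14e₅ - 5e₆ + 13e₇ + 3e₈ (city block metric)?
121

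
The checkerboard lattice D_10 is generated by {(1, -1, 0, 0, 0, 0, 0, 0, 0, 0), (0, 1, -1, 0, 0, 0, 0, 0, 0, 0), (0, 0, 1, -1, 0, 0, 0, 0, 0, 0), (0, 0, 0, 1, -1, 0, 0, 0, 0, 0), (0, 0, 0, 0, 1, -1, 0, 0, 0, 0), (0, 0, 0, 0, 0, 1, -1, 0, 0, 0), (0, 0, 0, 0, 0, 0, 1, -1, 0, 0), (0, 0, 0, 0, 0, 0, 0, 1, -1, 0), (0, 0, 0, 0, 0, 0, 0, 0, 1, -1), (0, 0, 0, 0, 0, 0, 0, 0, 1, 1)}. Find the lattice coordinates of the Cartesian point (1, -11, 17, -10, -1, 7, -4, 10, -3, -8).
b₁ - 10b₂ + 7b₃ - 3b₄ - 4b₅ + 3b₆ - b₇ + 9b₈ + 7b₉ - b₁₀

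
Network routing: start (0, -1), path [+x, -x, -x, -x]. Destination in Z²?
(-2, -1)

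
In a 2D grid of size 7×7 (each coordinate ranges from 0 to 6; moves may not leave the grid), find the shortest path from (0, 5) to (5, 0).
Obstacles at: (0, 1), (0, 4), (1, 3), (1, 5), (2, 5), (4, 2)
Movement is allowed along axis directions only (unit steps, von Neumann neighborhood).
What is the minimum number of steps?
12
(one shortest path: (0, 5) → (0, 6) → (1, 6) → (2, 6) → (3, 6) → (4, 6) → (5, 6) → (5, 5) → (5, 4) → (5, 3) → (5, 2) → (5, 1) → (5, 0))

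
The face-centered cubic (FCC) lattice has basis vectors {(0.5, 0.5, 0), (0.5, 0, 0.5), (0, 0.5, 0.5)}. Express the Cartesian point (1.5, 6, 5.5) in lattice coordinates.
2b₁ + b₂ + 10b₃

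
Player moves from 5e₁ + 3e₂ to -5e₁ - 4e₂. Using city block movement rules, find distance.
17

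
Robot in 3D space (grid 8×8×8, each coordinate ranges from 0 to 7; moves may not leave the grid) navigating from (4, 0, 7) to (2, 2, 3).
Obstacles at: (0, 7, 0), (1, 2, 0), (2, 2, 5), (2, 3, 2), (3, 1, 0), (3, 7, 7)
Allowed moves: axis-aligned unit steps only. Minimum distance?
8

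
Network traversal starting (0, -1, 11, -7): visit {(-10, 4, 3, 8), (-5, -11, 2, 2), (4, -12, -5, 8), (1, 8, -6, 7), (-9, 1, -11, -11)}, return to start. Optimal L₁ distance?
180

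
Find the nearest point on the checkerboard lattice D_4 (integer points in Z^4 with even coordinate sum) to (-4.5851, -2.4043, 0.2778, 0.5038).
(-5, -2, 0, 1)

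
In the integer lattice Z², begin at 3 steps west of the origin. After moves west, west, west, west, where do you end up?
(-7, 0)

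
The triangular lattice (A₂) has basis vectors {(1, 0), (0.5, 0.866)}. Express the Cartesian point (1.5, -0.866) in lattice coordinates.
2b₁ - b₂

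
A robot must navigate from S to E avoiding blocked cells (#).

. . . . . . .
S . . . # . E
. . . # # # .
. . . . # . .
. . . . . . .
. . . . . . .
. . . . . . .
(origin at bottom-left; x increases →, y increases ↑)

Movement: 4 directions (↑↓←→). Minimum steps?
8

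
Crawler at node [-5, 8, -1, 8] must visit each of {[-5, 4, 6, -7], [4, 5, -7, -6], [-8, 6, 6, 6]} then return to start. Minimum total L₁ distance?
88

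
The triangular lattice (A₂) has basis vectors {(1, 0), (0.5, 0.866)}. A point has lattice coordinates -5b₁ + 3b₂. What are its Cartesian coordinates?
(-3.5, 2.598)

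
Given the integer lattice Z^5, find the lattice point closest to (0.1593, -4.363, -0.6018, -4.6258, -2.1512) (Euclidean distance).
(0, -4, -1, -5, -2)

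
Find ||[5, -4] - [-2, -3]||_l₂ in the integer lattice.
7.07107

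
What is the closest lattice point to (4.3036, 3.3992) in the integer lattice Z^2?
(4, 3)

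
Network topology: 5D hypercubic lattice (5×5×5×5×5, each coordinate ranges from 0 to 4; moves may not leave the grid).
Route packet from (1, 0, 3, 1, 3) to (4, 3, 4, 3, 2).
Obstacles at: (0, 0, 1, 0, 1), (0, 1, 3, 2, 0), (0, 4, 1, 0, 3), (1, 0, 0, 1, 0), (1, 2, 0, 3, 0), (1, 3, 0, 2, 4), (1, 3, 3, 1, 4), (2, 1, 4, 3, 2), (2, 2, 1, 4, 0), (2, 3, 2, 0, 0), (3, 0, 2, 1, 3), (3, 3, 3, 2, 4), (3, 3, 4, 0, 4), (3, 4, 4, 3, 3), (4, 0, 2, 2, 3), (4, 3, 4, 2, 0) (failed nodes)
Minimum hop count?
10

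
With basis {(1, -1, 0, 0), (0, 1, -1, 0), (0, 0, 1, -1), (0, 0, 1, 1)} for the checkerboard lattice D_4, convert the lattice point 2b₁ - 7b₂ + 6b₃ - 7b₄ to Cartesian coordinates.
(2, -9, 6, -13)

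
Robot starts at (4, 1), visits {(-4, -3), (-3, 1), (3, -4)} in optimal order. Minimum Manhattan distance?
19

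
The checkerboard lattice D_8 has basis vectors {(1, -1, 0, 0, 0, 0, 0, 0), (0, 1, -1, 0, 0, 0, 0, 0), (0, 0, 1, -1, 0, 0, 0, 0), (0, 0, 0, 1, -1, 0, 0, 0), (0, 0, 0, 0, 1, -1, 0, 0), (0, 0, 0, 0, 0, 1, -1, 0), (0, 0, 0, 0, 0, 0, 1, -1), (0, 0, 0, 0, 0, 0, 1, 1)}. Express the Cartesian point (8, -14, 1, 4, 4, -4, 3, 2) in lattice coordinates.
8b₁ - 6b₂ - 5b₃ - b₄ + 3b₅ - b₆ + 2b₈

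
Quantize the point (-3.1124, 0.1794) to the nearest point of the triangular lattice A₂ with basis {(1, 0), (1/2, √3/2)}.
(-3, 0)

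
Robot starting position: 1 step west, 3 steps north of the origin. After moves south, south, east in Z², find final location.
(0, 1)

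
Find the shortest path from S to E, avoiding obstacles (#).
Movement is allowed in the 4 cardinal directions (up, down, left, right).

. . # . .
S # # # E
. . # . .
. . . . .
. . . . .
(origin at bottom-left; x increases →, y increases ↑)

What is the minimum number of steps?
8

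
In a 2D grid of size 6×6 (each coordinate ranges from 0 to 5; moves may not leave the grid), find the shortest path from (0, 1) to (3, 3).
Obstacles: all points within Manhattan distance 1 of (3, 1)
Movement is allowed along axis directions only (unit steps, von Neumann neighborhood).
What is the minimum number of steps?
5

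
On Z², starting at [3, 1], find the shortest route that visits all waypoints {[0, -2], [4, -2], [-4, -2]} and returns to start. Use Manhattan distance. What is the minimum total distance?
22
(one optimal route: (3, 1) → (0, -2) → (-4, -2) → (4, -2) → (3, 1))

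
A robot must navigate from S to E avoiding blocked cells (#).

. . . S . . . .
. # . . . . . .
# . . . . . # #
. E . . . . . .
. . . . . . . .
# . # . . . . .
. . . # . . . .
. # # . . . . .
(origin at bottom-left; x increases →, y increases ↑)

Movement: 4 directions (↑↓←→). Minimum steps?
5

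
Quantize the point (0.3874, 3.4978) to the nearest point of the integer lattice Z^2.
(0, 3)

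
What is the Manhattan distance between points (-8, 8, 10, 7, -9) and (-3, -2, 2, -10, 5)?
54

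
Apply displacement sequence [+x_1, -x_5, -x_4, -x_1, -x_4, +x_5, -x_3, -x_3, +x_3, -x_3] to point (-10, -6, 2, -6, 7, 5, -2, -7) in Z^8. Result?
(-10, -6, 0, -8, 7, 5, -2, -7)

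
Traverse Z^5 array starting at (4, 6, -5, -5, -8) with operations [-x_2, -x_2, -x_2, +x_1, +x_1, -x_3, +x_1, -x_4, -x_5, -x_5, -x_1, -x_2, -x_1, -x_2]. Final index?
(5, 1, -6, -6, -10)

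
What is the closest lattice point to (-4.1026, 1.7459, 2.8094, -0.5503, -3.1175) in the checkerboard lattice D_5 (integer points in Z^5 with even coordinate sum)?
(-4, 2, 3, 0, -3)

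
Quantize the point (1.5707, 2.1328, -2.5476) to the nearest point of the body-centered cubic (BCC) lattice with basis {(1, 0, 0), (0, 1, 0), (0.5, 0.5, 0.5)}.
(1.5, 2.5, -2.5)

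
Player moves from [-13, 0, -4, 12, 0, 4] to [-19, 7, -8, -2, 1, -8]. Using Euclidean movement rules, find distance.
21.0238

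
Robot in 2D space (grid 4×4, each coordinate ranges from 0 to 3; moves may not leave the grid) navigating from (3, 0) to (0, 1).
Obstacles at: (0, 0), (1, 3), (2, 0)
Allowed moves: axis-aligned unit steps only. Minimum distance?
4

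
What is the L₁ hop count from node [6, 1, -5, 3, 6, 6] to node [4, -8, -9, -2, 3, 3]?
26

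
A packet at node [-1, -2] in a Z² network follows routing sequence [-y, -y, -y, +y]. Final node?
(-1, -4)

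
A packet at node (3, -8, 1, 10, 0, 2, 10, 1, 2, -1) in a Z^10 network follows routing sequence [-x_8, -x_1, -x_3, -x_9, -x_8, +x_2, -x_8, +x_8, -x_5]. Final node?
(2, -7, 0, 10, -1, 2, 10, -1, 1, -1)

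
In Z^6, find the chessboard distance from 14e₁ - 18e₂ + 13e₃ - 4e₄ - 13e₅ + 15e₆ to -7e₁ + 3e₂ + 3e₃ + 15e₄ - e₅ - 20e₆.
35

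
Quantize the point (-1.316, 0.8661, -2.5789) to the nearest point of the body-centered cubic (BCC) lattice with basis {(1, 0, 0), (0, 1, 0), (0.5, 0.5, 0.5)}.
(-1.5, 0.5, -2.5)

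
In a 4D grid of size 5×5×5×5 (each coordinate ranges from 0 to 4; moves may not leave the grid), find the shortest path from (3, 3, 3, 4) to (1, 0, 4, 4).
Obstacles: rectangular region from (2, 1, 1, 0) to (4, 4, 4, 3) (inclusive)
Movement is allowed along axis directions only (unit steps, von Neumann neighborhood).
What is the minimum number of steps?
6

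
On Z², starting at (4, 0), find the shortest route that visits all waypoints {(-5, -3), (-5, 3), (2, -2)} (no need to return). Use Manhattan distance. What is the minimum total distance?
18
(one optimal route: (4, 0) → (2, -2) → (-5, -3) → (-5, 3))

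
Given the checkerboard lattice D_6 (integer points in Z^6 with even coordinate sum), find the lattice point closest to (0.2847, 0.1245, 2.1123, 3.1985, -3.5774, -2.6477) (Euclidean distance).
(0, 0, 2, 3, -4, -3)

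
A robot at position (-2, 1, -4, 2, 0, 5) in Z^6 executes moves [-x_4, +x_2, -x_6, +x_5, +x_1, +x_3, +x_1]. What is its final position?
(0, 2, -3, 1, 1, 4)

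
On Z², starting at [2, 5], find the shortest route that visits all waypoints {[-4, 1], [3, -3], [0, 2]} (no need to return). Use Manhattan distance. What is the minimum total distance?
21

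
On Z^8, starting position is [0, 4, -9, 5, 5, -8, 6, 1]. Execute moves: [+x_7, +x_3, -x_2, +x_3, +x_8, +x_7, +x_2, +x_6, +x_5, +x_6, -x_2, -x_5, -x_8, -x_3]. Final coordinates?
(0, 3, -8, 5, 5, -6, 8, 1)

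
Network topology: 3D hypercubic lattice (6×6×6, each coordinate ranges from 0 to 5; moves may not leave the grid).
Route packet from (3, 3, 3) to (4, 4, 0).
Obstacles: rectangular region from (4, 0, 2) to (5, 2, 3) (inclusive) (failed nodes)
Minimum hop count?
5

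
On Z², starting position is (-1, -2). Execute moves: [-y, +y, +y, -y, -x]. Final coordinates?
(-2, -2)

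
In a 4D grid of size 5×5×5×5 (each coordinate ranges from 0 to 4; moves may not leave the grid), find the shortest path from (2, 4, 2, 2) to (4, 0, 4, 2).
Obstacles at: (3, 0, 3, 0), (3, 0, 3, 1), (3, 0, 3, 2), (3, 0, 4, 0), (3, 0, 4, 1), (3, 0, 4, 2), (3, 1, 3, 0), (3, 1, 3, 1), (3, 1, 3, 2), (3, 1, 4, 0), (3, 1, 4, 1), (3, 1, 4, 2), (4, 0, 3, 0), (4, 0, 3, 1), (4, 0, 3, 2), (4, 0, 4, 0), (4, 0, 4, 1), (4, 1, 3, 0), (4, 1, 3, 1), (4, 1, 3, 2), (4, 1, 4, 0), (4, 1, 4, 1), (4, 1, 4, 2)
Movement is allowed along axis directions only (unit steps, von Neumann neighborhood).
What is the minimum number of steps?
10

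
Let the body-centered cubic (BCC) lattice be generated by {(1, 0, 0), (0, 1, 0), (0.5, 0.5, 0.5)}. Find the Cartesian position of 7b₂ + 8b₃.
(4, 11, 4)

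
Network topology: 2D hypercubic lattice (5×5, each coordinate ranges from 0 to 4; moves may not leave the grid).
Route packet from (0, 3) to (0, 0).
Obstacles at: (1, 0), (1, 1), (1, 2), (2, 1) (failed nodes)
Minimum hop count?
3
(one shortest path: (0, 3) → (0, 2) → (0, 1) → (0, 0))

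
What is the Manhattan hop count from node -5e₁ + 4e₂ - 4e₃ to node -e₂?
14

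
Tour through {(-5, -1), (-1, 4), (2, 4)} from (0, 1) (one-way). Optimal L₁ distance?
17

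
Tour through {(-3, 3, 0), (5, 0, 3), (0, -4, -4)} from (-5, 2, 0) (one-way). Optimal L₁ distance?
33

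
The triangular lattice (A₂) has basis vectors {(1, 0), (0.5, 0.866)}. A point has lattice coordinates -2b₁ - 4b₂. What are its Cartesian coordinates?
(-4, -3.464)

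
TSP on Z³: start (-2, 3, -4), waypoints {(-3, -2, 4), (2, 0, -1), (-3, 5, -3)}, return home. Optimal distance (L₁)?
40
(one optimal route: (-2, 3, -4) → (2, 0, -1) → (-3, -2, 4) → (-3, 5, -3) → (-2, 3, -4))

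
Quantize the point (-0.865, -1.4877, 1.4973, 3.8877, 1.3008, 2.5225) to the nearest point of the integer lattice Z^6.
(-1, -1, 1, 4, 1, 3)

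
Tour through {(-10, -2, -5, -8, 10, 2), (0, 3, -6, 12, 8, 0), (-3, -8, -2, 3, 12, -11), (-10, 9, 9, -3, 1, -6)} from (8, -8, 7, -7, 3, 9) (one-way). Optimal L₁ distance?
187
(one optimal route: (8, -8, 7, -7, 3, 9) → (-10, 9, 9, -3, 1, -6) → (-10, -2, -5, -8, 10, 2) → (0, 3, -6, 12, 8, 0) → (-3, -8, -2, 3, 12, -11))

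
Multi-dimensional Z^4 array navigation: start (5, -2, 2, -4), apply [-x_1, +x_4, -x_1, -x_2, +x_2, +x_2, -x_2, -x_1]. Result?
(2, -2, 2, -3)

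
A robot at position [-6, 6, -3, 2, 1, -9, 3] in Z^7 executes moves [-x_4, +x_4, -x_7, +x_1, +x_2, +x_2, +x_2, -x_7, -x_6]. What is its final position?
(-5, 9, -3, 2, 1, -10, 1)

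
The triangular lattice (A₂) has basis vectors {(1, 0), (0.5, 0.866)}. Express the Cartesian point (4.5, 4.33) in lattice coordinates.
2b₁ + 5b₂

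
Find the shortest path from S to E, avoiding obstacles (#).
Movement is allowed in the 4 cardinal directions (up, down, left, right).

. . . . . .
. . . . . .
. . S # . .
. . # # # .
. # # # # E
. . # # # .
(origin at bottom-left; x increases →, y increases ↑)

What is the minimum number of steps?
7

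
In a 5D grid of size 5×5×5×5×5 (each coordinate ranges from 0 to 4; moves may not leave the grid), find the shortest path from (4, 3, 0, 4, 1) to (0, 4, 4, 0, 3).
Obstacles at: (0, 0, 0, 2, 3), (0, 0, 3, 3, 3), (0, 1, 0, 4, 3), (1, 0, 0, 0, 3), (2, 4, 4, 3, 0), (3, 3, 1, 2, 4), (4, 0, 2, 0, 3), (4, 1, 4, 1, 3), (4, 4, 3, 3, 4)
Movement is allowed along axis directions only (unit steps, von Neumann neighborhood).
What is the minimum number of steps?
15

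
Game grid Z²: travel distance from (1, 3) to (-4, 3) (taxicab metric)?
5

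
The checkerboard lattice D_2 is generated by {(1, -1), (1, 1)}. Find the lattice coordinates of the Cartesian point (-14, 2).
-8b₁ - 6b₂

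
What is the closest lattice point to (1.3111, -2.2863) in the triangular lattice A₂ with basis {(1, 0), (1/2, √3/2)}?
(1.5, -2.598)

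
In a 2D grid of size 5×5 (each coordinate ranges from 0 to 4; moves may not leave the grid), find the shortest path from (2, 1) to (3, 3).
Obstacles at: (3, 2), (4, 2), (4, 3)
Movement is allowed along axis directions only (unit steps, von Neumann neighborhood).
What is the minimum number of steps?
3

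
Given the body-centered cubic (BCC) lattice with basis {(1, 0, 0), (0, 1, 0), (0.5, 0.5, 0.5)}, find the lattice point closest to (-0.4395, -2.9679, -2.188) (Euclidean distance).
(0, -3, -2)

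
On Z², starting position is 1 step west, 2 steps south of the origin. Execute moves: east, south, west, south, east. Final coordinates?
(0, -4)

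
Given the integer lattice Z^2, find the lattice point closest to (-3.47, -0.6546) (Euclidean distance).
(-3, -1)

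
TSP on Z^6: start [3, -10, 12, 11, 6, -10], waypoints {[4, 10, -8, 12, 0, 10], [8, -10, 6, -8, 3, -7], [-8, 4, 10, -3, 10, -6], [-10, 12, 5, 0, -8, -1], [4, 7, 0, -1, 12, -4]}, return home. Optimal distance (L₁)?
282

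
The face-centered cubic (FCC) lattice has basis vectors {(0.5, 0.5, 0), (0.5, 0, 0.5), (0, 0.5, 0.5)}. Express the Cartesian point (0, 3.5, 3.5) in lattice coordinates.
7b₃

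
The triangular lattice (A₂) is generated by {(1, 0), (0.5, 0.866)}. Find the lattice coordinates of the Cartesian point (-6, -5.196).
-3b₁ - 6b₂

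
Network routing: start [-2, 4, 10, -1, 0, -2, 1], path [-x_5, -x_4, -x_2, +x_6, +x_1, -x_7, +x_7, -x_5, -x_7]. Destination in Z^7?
(-1, 3, 10, -2, -2, -1, 0)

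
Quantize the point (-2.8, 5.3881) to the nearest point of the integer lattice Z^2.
(-3, 5)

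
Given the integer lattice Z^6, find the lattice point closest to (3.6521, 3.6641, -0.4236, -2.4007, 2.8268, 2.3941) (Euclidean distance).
(4, 4, 0, -2, 3, 2)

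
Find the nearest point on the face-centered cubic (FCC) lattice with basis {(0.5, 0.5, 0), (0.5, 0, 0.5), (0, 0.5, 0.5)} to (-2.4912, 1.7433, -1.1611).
(-2.5, 1.5, -1)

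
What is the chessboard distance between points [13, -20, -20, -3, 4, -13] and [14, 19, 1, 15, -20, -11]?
39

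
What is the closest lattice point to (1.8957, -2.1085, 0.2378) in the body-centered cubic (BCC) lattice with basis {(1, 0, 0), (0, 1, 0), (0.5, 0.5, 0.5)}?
(2, -2, 0)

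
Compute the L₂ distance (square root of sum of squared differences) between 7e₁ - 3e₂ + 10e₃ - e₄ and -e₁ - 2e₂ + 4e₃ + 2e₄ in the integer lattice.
10.4881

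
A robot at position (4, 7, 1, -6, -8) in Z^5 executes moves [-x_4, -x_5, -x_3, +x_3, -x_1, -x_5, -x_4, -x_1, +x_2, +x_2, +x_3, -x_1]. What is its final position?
(1, 9, 2, -8, -10)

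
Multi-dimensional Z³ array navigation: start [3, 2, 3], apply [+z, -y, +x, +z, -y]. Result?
(4, 0, 5)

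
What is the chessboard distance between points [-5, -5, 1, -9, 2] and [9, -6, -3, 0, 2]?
14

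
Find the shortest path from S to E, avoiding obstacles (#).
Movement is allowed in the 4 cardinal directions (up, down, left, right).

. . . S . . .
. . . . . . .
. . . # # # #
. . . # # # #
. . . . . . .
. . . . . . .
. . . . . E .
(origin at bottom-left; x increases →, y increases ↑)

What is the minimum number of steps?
10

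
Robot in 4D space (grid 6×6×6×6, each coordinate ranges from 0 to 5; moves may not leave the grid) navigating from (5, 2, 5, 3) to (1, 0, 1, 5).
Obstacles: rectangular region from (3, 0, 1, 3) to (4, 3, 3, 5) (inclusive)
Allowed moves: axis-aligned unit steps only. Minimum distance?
12
(one shortest path: (5, 2, 5, 3) → (4, 2, 5, 3) → (3, 2, 5, 3) → (2, 2, 5, 3) → (1, 2, 5, 3) → (1, 1, 5, 3) → (1, 0, 5, 3) → (1, 0, 4, 3) → (1, 0, 3, 3) → (1, 0, 2, 3) → (1, 0, 1, 3) → (1, 0, 1, 4) → (1, 0, 1, 5))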